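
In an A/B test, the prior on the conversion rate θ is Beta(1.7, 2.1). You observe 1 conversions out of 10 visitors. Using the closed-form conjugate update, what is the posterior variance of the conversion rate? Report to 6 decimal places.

The Beta prior is conjugate to a Binomial/Bernoulli likelihood; the update adds successes to α and failures to β.
Posterior: Beta(α+k, β+n−k) = Beta(1.7+1, 2.1+9) = Beta(2.7, 11.1).
Var = αβ/((α+β)²(α+β+1)) = 2.7·11.1/(13.8²·14.8) = 0.010633.

0.010633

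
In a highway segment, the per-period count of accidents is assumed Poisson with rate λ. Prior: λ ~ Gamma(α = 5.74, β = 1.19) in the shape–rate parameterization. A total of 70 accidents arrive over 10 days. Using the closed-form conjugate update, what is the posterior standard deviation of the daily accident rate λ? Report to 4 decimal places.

0.7777

With a Gamma(shape α, rate β) prior, the Poisson likelihood is conjugate: the posterior is Gamma(α + ΣXᵢ, β + n).
Posterior: Gamma(α+S, β+n) = Gamma(5.74+70, 1.19+10) = Gamma(75.74, 11.19).
SD = √α/β = √75.74/11.19 = 0.7777.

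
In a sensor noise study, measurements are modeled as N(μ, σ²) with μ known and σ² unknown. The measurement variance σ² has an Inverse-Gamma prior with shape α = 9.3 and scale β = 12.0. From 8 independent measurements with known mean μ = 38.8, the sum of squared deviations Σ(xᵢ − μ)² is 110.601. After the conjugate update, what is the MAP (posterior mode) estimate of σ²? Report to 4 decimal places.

4.7063

With known mean μ and an Inverse-Gamma(α, β) prior on σ², the Normal likelihood is conjugate: posterior is Inv-Gamma(α + n/2, β + Σ(xᵢ−μ)²/2).
Posterior: Inv-Gamma(9.3 + 8/2, 12.0 + 110.601/2) = Inv-Gamma(13.30, 67.3005).
Mode = β/(α+1) = 67.3005/14.30 = 4.7063.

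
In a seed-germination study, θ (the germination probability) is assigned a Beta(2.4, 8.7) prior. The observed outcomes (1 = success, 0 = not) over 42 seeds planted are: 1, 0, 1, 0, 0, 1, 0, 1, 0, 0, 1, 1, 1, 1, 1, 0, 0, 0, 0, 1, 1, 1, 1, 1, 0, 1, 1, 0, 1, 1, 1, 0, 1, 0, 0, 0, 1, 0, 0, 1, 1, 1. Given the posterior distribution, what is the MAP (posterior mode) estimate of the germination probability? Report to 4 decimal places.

The Beta prior is conjugate to a Binomial/Bernoulli likelihood; the update adds successes to α and failures to β.
Posterior: Beta(α+k, β+n−k) = Beta(2.4+24, 8.7+18) = Beta(26.4, 26.7).
Mode of Beta(a,b) for a,b>1 is (a−1)/(a+b−2) = 25.4/51.1 = 0.4971.

0.4971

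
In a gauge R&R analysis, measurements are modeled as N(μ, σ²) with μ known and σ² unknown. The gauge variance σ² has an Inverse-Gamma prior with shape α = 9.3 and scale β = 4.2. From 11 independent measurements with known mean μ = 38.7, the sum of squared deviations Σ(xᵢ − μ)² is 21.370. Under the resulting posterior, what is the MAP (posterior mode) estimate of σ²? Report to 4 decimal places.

With known mean μ and an Inverse-Gamma(α, β) prior on σ², the Normal likelihood is conjugate: posterior is Inv-Gamma(α + n/2, β + Σ(xᵢ−μ)²/2).
Posterior: Inv-Gamma(9.3 + 11/2, 4.2 + 21.370/2) = Inv-Gamma(14.80, 14.8850).
Mode = β/(α+1) = 14.8850/15.80 = 0.9421.

0.9421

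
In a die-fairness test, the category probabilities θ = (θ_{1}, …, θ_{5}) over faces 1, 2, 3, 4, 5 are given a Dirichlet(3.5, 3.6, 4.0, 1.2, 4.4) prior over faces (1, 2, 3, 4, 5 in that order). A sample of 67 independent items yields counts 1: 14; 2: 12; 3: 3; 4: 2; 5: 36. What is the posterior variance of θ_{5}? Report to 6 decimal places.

0.002948

The Dirichlet prior is conjugate to the Multinomial likelihood: each posterior αⱼ = prior αⱼ + observed count nⱼ.
Posterior concentration: (17.5, 15.6, 7.0, 3.2, 40.4), total = 83.7.
Var[θ_j] = α_j(Σα−α_j)/((Σα)²(Σα+1)) = 40.4·43.3/(83.7²·84.7) = 0.002948.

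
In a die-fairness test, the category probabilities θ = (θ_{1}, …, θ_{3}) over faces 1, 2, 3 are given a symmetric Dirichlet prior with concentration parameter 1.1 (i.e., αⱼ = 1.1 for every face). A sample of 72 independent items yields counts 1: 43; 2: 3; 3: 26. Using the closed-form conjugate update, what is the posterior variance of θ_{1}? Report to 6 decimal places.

The Dirichlet prior is conjugate to the Multinomial likelihood: each posterior αⱼ = prior αⱼ + observed count nⱼ.
Posterior concentration: (44.1, 4.1, 27.1), total = 75.3.
Var[θ_j] = α_j(Σα−α_j)/((Σα)²(Σα+1)) = 44.1·31.2/(75.3²·76.3) = 0.003180.

0.003180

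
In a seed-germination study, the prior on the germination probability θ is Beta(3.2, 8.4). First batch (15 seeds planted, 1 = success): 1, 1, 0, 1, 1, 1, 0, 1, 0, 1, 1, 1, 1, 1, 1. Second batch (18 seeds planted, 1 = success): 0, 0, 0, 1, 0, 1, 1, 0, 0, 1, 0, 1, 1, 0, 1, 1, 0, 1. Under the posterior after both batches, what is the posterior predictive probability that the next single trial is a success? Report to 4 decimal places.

0.5426

The Beta prior is conjugate to a Binomial/Bernoulli likelihood; the update adds successes to α and failures to β.
After batch 1: Beta(3.2+12, 8.4+3) = Beta(15.2, 11.4).
After batch 2: Beta(15.2+9, 11.4+9) = Beta(24.2, 20.4).
For a single future Bernoulli trial, P(success | data) = α/(α+β) = 0.5426.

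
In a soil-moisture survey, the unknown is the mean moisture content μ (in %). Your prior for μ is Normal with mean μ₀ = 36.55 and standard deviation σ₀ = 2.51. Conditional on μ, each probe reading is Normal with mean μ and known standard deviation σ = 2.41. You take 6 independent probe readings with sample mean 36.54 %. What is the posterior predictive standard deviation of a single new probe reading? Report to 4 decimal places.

For Normal data with known variance σ², a Normal(μ₀, σ₀²) prior on μ is conjugate. Posterior precision = 1/σ₀² + n/σ²; posterior mean is the precision-weighted average of μ₀ and x̄.
σ₀² = 2.51² = 6.3001, σ² = 2.41² = 5.8081; σ² + n·σ₀² = 5.8081 + 6·6.3001 = 43.6087.
Posterior precision = 1/σ₀² + n/σ² = 1/6.3001 + 6/5.8081 = (σ² + n·σ₀²)/(σ₀²σ²) = 43.6087/(6.3001·5.8081); posterior variance σₙ² = σ₀²σ²/(σ² + n·σ₀²) = 6.3001·5.8081/43.6087 = 0.839090.
Predictive variance for one new observation = σₙ² + σ² = 6.3001·5.8081/43.6087 + 5.8081 = σ²·(σ₀² + 43.6087)/43.6087 = 5.8081·49.9088/43.6087 = 6.647190; SD = √(5.8081·49.9088/43.6087) = 2.5782.

2.5782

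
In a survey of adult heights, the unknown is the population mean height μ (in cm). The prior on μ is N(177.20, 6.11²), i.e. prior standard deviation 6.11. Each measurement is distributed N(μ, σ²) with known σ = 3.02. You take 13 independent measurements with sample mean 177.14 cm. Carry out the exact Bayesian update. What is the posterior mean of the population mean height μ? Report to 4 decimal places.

177.1411

For Normal data with known variance σ², a Normal(μ₀, σ₀²) prior on μ is conjugate. Posterior precision = 1/σ₀² + n/σ²; posterior mean is the precision-weighted average of μ₀ and x̄.
n·x̄ = 13·177.14 = 2302.82.
σ₀² = 6.11² = 37.3321, σ² = 3.02² = 9.1204; σ² + n·σ₀² = 9.1204 + 13·37.3321 = 494.4377.
Posterior mean = (μ₀/σ₀² + n·x̄/σ²)/(1/σ₀² + n/σ²) = (σ²·μ₀ + σ₀²·n·x̄)/(σ² + n·σ₀²) = (9.1204·177.20 + 37.3321·2302.82)/494.4377 = 87585.241402/494.4377 = 177.1411.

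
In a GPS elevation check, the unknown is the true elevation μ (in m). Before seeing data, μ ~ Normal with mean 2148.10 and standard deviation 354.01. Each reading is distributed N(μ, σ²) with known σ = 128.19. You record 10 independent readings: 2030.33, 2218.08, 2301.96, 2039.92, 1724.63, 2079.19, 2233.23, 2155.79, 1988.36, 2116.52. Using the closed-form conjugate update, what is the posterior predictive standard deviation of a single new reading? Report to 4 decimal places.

For Normal data with known variance σ², a Normal(μ₀, σ₀²) prior on μ is conjugate. Posterior precision = 1/σ₀² + n/σ²; posterior mean is the precision-weighted average of μ₀ and x̄.
σ₀² = 354.01² = 125323.0801, σ² = 128.19² = 16432.6761; σ² + n·σ₀² = 16432.6761 + 10·125323.0801 = 1269663.4771.
Posterior precision = 1/σ₀² + n/σ² = 1/125323.0801 + 10/16432.6761 = (σ² + n·σ₀²)/(σ₀²σ²) = 1269663.4771/(125323.0801·16432.6761); posterior variance σₙ² = σ₀²σ²/(σ² + n·σ₀²) = 125323.0801·16432.6761/1269663.4771 = 1621.999546.
Predictive variance for one new observation = σₙ² + σ² = 125323.0801·16432.6761/1269663.4771 + 16432.6761 = σ²·(σ₀² + 1269663.4771)/1269663.4771 = 16432.6761·1394986.5572/1269663.4771 = 18054.675646; SD = √(16432.6761·1394986.5572/1269663.4771) = 134.3677.

134.3677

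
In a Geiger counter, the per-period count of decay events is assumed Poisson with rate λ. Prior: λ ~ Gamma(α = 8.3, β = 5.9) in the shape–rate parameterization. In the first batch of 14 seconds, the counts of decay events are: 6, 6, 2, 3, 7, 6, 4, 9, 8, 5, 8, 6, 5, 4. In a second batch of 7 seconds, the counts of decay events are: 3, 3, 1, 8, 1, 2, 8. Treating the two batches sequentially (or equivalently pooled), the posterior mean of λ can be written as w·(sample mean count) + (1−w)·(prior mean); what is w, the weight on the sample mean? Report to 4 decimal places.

With a Gamma(shape α, rate β) prior, the Poisson likelihood is conjugate: the posterior is Gamma(α + ΣXᵢ, β + n).
Total number of seconds: n = 14 + 7 = 21.
Posterior mean = (α₀+S)/(β₀+n) = [n/(β₀+n)]·(S/n) + [β₀/(β₀+n)]·(α₀/β₀), so only n and β₀ enter the weight.
Weight on data w = n/(β₀+n) = 21/(5.9+21) = 21/26.9 = 0.7807.

0.7807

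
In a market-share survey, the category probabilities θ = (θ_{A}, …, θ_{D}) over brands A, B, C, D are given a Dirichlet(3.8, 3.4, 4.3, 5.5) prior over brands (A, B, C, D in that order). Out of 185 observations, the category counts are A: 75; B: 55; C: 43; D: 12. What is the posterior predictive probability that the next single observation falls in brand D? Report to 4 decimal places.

The Dirichlet prior is conjugate to the Multinomial likelihood: each posterior αⱼ = prior αⱼ + observed count nⱼ.
Posterior concentration: (78.8, 58.4, 47.3, 17.5), total = 202.0.
P(next = D | data) = α_{D}/Σα = 0.0866.

0.0866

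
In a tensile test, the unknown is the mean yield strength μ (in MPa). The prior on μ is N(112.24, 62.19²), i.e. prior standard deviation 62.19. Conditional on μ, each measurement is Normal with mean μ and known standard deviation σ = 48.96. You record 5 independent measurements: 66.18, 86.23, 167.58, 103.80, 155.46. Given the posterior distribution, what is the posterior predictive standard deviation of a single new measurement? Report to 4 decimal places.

For Normal data with known variance σ², a Normal(μ₀, σ₀²) prior on μ is conjugate. Posterior precision = 1/σ₀² + n/σ²; posterior mean is the precision-weighted average of μ₀ and x̄.
σ₀² = 62.19² = 3867.5961, σ² = 48.96² = 2397.0816; σ² + n·σ₀² = 2397.0816 + 5·3867.5961 = 21735.0621.
Posterior precision = 1/σ₀² + n/σ² = 1/3867.5961 + 5/2397.0816 = (σ² + n·σ₀²)/(σ₀²σ²) = 21735.0621/(3867.5961·2397.0816); posterior variance σₙ² = σ₀²σ²/(σ² + n·σ₀²) = 3867.5961·2397.0816/21735.0621 = 426.543223.
Predictive variance for one new observation = σₙ² + σ² = 3867.5961·2397.0816/21735.0621 + 2397.0816 = σ²·(σ₀² + 21735.0621)/21735.0621 = 2397.0816·25602.6582/21735.0621 = 2823.624823; SD = √(2397.0816·25602.6582/21735.0621) = 53.1378.

53.1378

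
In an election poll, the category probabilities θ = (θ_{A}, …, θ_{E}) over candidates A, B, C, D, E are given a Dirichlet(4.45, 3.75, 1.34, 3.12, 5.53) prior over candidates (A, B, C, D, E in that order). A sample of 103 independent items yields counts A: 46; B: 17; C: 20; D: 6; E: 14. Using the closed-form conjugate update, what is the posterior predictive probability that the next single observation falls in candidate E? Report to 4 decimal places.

The Dirichlet prior is conjugate to the Multinomial likelihood: each posterior αⱼ = prior αⱼ + observed count nⱼ.
Posterior concentration: (50.45, 20.75, 21.34, 9.12, 19.53), total = 121.19.
P(next = E | data) = α_{E}/Σα = 0.1612.

0.1612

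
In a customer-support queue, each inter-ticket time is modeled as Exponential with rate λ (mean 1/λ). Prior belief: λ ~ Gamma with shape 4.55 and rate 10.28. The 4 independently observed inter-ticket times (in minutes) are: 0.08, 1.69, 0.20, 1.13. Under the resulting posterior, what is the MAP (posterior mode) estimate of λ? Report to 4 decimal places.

With a Gamma(shape α, rate β) prior on the exponential rate λ, the posterior after n observations with total T = Σxᵢ is Gamma(α+n, β+T).
Sum of observations T = 3.10 minutes; n = 4.
Posterior: Gamma(4.55+4, 10.28+3.10) = Gamma(8.55, 13.38).
Mode = (α−1)/β = 0.5643.

0.5643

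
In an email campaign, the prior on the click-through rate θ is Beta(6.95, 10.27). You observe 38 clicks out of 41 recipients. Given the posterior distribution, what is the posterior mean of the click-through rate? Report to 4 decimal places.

The Beta prior is conjugate to a Binomial/Bernoulli likelihood; the update adds successes to α and failures to β.
Posterior: Beta(α+k, β+n−k) = Beta(6.95+38, 10.27+3) = Beta(44.95, 13.27).
Posterior mean = α/(α+β) = 44.95/58.22 = 0.7721.

0.7721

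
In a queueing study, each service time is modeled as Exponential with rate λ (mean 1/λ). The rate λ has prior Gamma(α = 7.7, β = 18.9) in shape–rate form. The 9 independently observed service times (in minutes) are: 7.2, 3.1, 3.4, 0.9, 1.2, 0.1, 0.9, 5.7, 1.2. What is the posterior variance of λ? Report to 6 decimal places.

With a Gamma(shape α, rate β) prior on the exponential rate λ, the posterior after n observations with total T = Σxᵢ is Gamma(α+n, β+T).
Sum of observations T = 23.7 minutes; n = 9.
Posterior: Gamma(7.7+9, 18.9+23.7) = Gamma(16.7, 42.6).
Var = α/β² = 0.009202.

0.009202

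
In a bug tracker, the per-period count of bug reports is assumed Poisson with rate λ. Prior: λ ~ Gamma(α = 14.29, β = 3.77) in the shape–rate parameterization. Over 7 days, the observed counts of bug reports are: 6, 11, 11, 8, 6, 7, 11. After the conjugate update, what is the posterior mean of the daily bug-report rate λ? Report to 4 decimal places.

With a Gamma(shape α, rate β) prior, the Poisson likelihood is conjugate: the posterior is Gamma(α + ΣXᵢ, β + n).
Sum of counts S = 60 over n = 7 days.
Posterior: Gamma(α+S, β+n) = Gamma(14.29+60, 3.77+7) = Gamma(74.29, 10.77).
Posterior mean = α/β = 74.29/10.77 = 6.8979.

6.8979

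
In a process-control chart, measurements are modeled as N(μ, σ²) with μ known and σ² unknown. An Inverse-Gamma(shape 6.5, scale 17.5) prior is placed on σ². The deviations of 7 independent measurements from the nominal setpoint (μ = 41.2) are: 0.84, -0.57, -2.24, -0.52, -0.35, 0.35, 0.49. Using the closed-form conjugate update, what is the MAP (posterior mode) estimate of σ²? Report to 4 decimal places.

1.9002

With known mean μ and an Inverse-Gamma(α, β) prior on σ², the Normal likelihood is conjugate: posterior is Inv-Gamma(α + n/2, β + Σ(xᵢ−μ)²/2).
Σ(xᵢ−μ)² = (0.84)² + (-0.57)² + (-2.24)² + (-0.52)² + (-0.35)² + (0.35)² + (0.49)² = 6.8036.
Posterior: Inv-Gamma(6.5 + 7/2, 17.5 + 6.8036/2) = Inv-Gamma(10.00, 20.90180).
Mode = β/(α+1) = 20.90180/11.00 = 1.9002.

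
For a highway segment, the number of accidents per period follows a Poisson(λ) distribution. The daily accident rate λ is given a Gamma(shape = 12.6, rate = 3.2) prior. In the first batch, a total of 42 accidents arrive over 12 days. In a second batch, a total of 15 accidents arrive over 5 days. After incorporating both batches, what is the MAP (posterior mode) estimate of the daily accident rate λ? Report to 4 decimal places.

With a Gamma(shape α, rate β) prior, the Poisson likelihood is conjugate: the posterior is Gamma(α + ΣXᵢ, β + n).
After batch 1: Gamma(α+S, β+n) = Gamma(12.6+42, 3.2+12) = Gamma(54.6, 15.2).
After batch 2: Gamma(α+S, β+n) = Gamma(54.6+15, 15.2+5) = Gamma(69.6, 20.2).
Mode of Gamma(α,β) for α≥1 is (α−1)/β = 68.6/20.2 = 3.3960.

3.3960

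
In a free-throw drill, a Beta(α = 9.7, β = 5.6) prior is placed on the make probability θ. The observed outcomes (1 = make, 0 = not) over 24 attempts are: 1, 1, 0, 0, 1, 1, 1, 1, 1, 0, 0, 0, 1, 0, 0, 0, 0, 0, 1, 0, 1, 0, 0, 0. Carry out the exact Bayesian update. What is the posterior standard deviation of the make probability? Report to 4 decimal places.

0.0788

The Beta prior is conjugate to a Binomial/Bernoulli likelihood; the update adds successes to α and failures to β.
Posterior: Beta(α+k, β+n−k) = Beta(9.7+10, 5.6+14) = Beta(19.7, 19.6).
Var = αβ/((α+β)²(α+β+1)) = 19.7·19.6/(39.3²·40.3) = 0.00620343; SD = √0.00620343 = 0.0788.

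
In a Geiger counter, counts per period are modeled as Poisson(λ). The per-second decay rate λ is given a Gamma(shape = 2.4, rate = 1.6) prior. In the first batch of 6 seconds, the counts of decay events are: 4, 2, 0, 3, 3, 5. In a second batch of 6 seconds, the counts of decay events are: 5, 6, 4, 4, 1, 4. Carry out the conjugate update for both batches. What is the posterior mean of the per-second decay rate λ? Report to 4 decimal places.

With a Gamma(shape α, rate β) prior, the Poisson likelihood is conjugate: the posterior is Gamma(α + ΣXᵢ, β + n).
Batch 1: sum of counts S = 17 over n = 6 seconds.
After batch 1: Gamma(α+S, β+n) = Gamma(2.4+17, 1.6+6) = Gamma(19.4, 7.6).
Batch 2: sum of counts S = 24 over n = 6 seconds.
After batch 2: Gamma(α+S, β+n) = Gamma(19.4+24, 7.6+6) = Gamma(43.4, 13.6).
Posterior mean = α/β = 43.4/13.6 = 3.1912.

3.1912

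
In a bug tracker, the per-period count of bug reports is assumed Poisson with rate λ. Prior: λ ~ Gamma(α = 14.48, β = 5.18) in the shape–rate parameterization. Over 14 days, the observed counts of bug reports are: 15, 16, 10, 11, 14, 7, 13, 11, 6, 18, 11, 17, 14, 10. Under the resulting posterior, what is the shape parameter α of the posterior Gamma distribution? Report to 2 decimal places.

187.48

With a Gamma(shape α, rate β) prior, the Poisson likelihood is conjugate: the posterior is Gamma(α + ΣXᵢ, β + n).
Sum of counts S = 173 over n = 14 days.
Posterior: Gamma(α+S, β+n) = Gamma(14.48+173, 5.18+14) = Gamma(187.48, 19.18).
Posterior α = 187.48.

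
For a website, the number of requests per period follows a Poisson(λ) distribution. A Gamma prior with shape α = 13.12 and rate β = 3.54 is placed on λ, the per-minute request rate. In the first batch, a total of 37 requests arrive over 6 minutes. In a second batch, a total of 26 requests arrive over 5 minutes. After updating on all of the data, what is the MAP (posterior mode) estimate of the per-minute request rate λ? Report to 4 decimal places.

With a Gamma(shape α, rate β) prior, the Poisson likelihood is conjugate: the posterior is Gamma(α + ΣXᵢ, β + n).
After batch 1: Gamma(α+S, β+n) = Gamma(13.12+37, 3.54+6) = Gamma(50.12, 9.54).
After batch 2: Gamma(α+S, β+n) = Gamma(50.12+26, 9.54+5) = Gamma(76.12, 14.54).
Mode of Gamma(α,β) for α≥1 is (α−1)/β = 75.12/14.54 = 5.1664.

5.1664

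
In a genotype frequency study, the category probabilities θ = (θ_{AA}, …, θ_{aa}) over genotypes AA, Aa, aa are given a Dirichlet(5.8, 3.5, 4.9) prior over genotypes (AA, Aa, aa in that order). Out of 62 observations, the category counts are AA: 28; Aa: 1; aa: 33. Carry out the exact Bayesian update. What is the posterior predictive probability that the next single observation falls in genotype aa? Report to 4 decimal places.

The Dirichlet prior is conjugate to the Multinomial likelihood: each posterior αⱼ = prior αⱼ + observed count nⱼ.
Posterior concentration: (33.8, 4.5, 37.9), total = 76.2.
P(next = aa | data) = α_{aa}/Σα = 0.4974.

0.4974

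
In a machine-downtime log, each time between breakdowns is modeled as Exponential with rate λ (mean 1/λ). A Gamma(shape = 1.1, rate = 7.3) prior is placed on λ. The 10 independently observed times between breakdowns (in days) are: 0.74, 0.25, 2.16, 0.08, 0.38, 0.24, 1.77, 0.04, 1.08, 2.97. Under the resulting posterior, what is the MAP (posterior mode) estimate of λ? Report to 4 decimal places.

0.5938

With a Gamma(shape α, rate β) prior on the exponential rate λ, the posterior after n observations with total T = Σxᵢ is Gamma(α+n, β+T).
Sum of observations T = 9.71 days; n = 10.
Posterior: Gamma(1.1+10, 7.3+9.71) = Gamma(11.1, 17.01).
Mode = (α−1)/β = 0.5938.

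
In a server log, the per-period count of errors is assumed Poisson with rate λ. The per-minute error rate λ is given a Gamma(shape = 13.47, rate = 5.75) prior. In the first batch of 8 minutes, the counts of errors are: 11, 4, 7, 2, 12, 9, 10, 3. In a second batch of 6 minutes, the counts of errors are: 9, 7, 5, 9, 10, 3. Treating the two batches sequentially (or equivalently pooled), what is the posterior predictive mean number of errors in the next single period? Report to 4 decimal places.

5.7959

With a Gamma(shape α, rate β) prior, the Poisson likelihood is conjugate: the posterior is Gamma(α + ΣXᵢ, β + n).
Batch 1: sum of counts S = 58 over n = 8 minutes.
After batch 1: Gamma(α+S, β+n) = Gamma(13.47+58, 5.75+8) = Gamma(71.47, 13.75).
Batch 2: sum of counts S = 43 over n = 6 minutes.
After batch 2: Gamma(α+S, β+n) = Gamma(71.47+43, 13.75+6) = Gamma(114.47, 19.75).
The predictive distribution for one future period is NegBinom with mean α/β = 5.7959.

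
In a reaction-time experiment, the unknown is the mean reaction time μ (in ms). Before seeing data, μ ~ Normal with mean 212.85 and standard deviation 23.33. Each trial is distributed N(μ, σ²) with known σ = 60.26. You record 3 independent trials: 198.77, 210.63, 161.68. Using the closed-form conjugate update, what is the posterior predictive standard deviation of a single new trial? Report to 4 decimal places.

63.2987

For Normal data with known variance σ², a Normal(μ₀, σ₀²) prior on μ is conjugate. Posterior precision = 1/σ₀² + n/σ²; posterior mean is the precision-weighted average of μ₀ and x̄.
σ₀² = 23.33² = 544.2889, σ² = 60.26² = 3631.2676; σ² + n·σ₀² = 3631.2676 + 3·544.2889 = 5264.1343.
Posterior precision = 1/σ₀² + n/σ² = 1/544.2889 + 3/3631.2676 = (σ² + n·σ₀²)/(σ₀²σ²) = 5264.1343/(544.2889·3631.2676); posterior variance σₙ² = σ₀²σ²/(σ² + n·σ₀²) = 544.2889·3631.2676/5264.1343 = 375.457489.
Predictive variance for one new observation = σₙ² + σ² = 544.2889·3631.2676/5264.1343 + 3631.2676 = σ²·(σ₀² + 5264.1343)/5264.1343 = 3631.2676·5808.4232/5264.1343 = 4006.725089; SD = √(3631.2676·5808.4232/5264.1343) = 63.2987.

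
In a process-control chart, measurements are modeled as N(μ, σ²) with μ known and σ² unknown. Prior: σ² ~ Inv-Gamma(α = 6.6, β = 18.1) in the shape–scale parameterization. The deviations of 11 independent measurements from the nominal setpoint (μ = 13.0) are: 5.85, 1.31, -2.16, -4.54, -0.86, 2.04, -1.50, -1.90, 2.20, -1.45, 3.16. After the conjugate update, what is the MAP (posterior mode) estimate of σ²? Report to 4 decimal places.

4.7750

With known mean μ and an Inverse-Gamma(α, β) prior on σ², the Normal likelihood is conjugate: posterior is Inv-Gamma(α + n/2, β + Σ(xᵢ−μ)²/2).
Σ(xᵢ−μ)² = (5.85)² + (1.31)² + (-2.16)² + (-4.54)² + (-0.86)² + (2.04)² + (-1.50)² + (-1.90)² + (2.20)² + (-1.45)² + (3.16)² = 88.9051.
Posterior: Inv-Gamma(6.6 + 11/2, 18.1 + 88.9051/2) = Inv-Gamma(12.10, 62.55255).
Mode = β/(α+1) = 62.55255/13.10 = 4.7750.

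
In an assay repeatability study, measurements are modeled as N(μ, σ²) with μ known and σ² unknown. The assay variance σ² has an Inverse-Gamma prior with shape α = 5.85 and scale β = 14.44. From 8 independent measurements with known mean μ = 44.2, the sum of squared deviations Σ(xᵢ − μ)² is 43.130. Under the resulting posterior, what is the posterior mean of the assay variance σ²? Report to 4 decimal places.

4.0684

With known mean μ and an Inverse-Gamma(α, β) prior on σ², the Normal likelihood is conjugate: posterior is Inv-Gamma(α + n/2, β + Σ(xᵢ−μ)²/2).
Posterior: Inv-Gamma(5.85 + 8/2, 14.44 + 43.130/2) = Inv-Gamma(9.85, 36.0050).
E[σ²|data] = β/(α−1) = 36.0050/8.85 = 4.0684.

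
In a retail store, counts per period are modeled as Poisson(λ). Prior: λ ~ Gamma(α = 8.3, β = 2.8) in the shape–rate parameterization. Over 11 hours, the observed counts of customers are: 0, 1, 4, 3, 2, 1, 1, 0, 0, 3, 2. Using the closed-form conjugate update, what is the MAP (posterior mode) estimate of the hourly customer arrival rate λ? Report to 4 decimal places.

With a Gamma(shape α, rate β) prior, the Poisson likelihood is conjugate: the posterior is Gamma(α + ΣXᵢ, β + n).
Sum of counts S = 17 over n = 11 hours.
Posterior: Gamma(α+S, β+n) = Gamma(8.3+17, 2.8+11) = Gamma(25.3, 13.8).
Mode of Gamma(α,β) for α≥1 is (α−1)/β = 24.3/13.8 = 1.7609.

1.7609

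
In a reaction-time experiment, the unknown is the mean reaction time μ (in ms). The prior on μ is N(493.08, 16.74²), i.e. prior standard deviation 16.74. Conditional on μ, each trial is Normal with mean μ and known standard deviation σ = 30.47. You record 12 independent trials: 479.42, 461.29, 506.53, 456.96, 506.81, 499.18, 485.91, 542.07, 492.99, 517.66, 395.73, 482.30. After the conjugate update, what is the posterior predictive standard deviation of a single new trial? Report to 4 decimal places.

For Normal data with known variance σ², a Normal(μ₀, σ₀²) prior on μ is conjugate. Posterior precision = 1/σ₀² + n/σ²; posterior mean is the precision-weighted average of μ₀ and x̄.
σ₀² = 16.74² = 280.2276, σ² = 30.47² = 928.4209; σ² + n·σ₀² = 928.4209 + 12·280.2276 = 4291.1521.
Posterior precision = 1/σ₀² + n/σ² = 1/280.2276 + 12/928.4209 = (σ² + n·σ₀²)/(σ₀²σ²) = 4291.1521/(280.2276·928.4209); posterior variance σₙ² = σ₀²σ²/(σ² + n·σ₀²) = 280.2276·928.4209/4291.1521 = 60.629210.
Predictive variance for one new observation = σₙ² + σ² = 280.2276·928.4209/4291.1521 + 928.4209 = σ²·(σ₀² + 4291.1521)/4291.1521 = 928.4209·4571.3797/4291.1521 = 989.050110; SD = √(928.4209·4571.3797/4291.1521) = 31.4492.

31.4492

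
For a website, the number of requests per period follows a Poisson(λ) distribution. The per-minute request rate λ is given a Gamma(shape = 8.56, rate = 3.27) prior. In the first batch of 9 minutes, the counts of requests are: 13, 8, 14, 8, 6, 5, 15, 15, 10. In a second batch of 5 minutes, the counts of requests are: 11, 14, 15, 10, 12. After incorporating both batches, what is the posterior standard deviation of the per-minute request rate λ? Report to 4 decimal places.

With a Gamma(shape α, rate β) prior, the Poisson likelihood is conjugate: the posterior is Gamma(α + ΣXᵢ, β + n).
Batch 1: sum of counts S = 94 over n = 9 minutes.
After batch 1: Gamma(α+S, β+n) = Gamma(8.56+94, 3.27+9) = Gamma(102.56, 12.27).
Batch 2: sum of counts S = 62 over n = 5 minutes.
After batch 2: Gamma(α+S, β+n) = Gamma(102.56+62, 12.27+5) = Gamma(164.56, 17.27).
SD = √α/β = √164.56/17.27 = 0.7428.

0.7428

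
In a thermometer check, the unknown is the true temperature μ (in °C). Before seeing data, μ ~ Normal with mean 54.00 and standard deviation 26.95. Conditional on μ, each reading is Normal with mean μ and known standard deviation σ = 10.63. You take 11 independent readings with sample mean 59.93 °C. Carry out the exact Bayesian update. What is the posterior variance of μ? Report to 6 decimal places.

For Normal data with known variance σ², a Normal(μ₀, σ₀²) prior on μ is conjugate. Posterior precision = 1/σ₀² + n/σ²; posterior mean is the precision-weighted average of μ₀ and x̄.
σ₀² = 26.95² = 726.3025, σ² = 10.63² = 112.9969; σ² + n·σ₀² = 112.9969 + 11·726.3025 = 8102.3244.
Posterior precision = 1/σ₀² + n/σ² = 1/726.3025 + 11/112.9969 = (σ² + n·σ₀²)/(σ₀²σ²) = 8102.3244/(726.3025·112.9969); posterior variance σₙ² = σ₀²σ²/(σ² + n·σ₀²) = 726.3025·112.9969/8102.3244 = 10.129184.

10.129184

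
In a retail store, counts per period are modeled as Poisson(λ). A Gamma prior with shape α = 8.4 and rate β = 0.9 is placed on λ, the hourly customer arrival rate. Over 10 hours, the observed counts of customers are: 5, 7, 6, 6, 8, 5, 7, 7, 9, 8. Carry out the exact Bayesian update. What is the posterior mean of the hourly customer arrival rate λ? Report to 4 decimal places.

7.0092

With a Gamma(shape α, rate β) prior, the Poisson likelihood is conjugate: the posterior is Gamma(α + ΣXᵢ, β + n).
Sum of counts S = 68 over n = 10 hours.
Posterior: Gamma(α+S, β+n) = Gamma(8.4+68, 0.9+10) = Gamma(76.4, 10.9).
Posterior mean = α/β = 76.4/10.9 = 7.0092.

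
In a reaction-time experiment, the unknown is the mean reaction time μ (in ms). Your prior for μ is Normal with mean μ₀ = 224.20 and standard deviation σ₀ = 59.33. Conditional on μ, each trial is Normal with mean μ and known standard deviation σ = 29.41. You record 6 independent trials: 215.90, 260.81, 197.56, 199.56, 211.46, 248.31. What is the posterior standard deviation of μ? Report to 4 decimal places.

For Normal data with known variance σ², a Normal(μ₀, σ₀²) prior on μ is conjugate. Posterior precision = 1/σ₀² + n/σ²; posterior mean is the precision-weighted average of μ₀ and x̄.
σ₀² = 59.33² = 3520.0489, σ² = 29.41² = 864.9481; σ² + n·σ₀² = 864.9481 + 6·3520.0489 = 21985.2415.
Posterior precision = 1/σ₀² + n/σ² = 1/3520.0489 + 6/864.9481 = (σ² + n·σ₀²)/(σ₀²σ²) = 21985.2415/(3520.0489·864.9481); posterior variance σₙ² = σ₀²σ²/(σ² + n·σ₀²) = 3520.0489·864.9481/21985.2415 = 138.486521.
Posterior SD = √σₙ² = √(3520.0489·864.9481/21985.2415) = 11.7680.

11.7680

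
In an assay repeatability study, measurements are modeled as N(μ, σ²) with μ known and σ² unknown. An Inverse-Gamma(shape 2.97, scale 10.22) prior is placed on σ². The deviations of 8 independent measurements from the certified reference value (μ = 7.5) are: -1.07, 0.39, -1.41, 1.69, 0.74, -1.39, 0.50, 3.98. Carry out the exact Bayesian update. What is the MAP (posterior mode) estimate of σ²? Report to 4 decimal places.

With known mean μ and an Inverse-Gamma(α, β) prior on σ², the Normal likelihood is conjugate: posterior is Inv-Gamma(α + n/2, β + Σ(xᵢ−μ)²/2).
Σ(xᵢ−μ)² = (-1.07)² + (0.39)² + (-1.41)² + (1.69)² + (0.74)² + (-1.39)² + (0.50)² + (3.98)² = 24.7113.
Posterior: Inv-Gamma(2.97 + 8/2, 10.22 + 24.7113/2) = Inv-Gamma(6.97, 22.57565).
Mode = β/(α+1) = 22.57565/7.97 = 2.8326.

2.8326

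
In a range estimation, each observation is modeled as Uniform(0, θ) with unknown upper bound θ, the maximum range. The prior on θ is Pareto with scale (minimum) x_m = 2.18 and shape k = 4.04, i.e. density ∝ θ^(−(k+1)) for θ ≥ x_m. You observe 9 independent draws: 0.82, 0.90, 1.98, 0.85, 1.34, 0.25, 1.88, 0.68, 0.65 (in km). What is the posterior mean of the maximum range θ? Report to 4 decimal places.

A Pareto(scale x_m, shape k) prior on the upper bound θ of Uniform(0, θ) is conjugate: posterior is Pareto(max(x_m, max xᵢ), k + n).
Sample maximum = 1.98; prior scale x_m = 2.18 → posterior scale = max = 2.18.
Posterior shape = 4.04 + 9 = 13.04.
E[θ|data] = k·x_m/(k−1) = 13.04·2.18/12.04 = 2.3611.

2.3611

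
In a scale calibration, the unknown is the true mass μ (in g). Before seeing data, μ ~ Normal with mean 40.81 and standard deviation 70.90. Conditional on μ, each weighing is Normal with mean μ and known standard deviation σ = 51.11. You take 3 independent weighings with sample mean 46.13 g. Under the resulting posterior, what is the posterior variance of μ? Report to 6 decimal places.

For Normal data with known variance σ², a Normal(μ₀, σ₀²) prior on μ is conjugate. Posterior precision = 1/σ₀² + n/σ²; posterior mean is the precision-weighted average of μ₀ and x̄.
σ₀² = 70.90² = 5026.81, σ² = 51.11² = 2612.2321; σ² + n·σ₀² = 2612.2321 + 3·5026.81 = 17692.6621.
Posterior precision = 1/σ₀² + n/σ² = 1/5026.81 + 3/2612.2321 = (σ² + n·σ₀²)/(σ₀²σ²) = 17692.6621/(5026.81·2612.2321); posterior variance σₙ² = σ₀²σ²/(σ² + n·σ₀²) = 5026.81·2612.2321/17692.6621 = 742.183080.

742.183080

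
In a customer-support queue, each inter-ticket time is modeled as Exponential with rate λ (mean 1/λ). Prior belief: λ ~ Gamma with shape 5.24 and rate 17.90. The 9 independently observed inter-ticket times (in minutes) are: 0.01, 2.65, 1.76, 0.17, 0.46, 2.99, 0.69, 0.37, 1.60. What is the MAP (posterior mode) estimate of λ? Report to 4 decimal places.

With a Gamma(shape α, rate β) prior on the exponential rate λ, the posterior after n observations with total T = Σxᵢ is Gamma(α+n, β+T).
Sum of observations T = 10.70 minutes; n = 9.
Posterior: Gamma(5.24+9, 17.90+10.70) = Gamma(14.24, 28.60).
Mode = (α−1)/β = 0.4629.

0.4629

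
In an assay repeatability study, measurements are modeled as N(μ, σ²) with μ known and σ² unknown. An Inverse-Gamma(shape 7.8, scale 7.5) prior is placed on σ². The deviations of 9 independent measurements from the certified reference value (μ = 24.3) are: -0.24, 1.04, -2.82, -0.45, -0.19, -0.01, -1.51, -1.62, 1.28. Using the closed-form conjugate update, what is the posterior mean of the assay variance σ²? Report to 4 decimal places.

1.3661

With known mean μ and an Inverse-Gamma(α, β) prior on σ², the Normal likelihood is conjugate: posterior is Inv-Gamma(α + n/2, β + Σ(xᵢ−μ)²/2).
Σ(xᵢ−μ)² = (-0.24)² + (1.04)² + (-2.82)² + (-0.45)² + (-0.19)² + (-0.01)² + (-1.51)² + (-1.62)² + (1.28)² = 15.8732.
Posterior: Inv-Gamma(7.8 + 9/2, 7.5 + 15.8732/2) = Inv-Gamma(12.30, 15.43660).
E[σ²|data] = β/(α−1) = 15.43660/11.30 = 1.3661.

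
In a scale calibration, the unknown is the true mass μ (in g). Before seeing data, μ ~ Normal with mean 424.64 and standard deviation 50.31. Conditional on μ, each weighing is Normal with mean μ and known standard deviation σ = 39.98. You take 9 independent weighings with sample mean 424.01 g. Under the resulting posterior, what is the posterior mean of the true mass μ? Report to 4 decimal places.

For Normal data with known variance σ², a Normal(μ₀, σ₀²) prior on μ is conjugate. Posterior precision = 1/σ₀² + n/σ²; posterior mean is the precision-weighted average of μ₀ and x̄.
n·x̄ = 9·424.01 = 3816.09.
σ₀² = 50.31² = 2531.0961, σ² = 39.98² = 1598.4004; σ² + n·σ₀² = 1598.4004 + 9·2531.0961 = 24378.2653.
Posterior mean = (μ₀/σ₀² + n·x̄/σ²)/(1/σ₀² + n/σ²) = (σ²·μ₀ + σ₀²·n·x̄)/(σ² + n·σ₀²) = (1598.4004·424.64 + 2531.0961·3816.09)/24378.2653 = 10337635.262105/24378.2653 = 424.0513.

424.0513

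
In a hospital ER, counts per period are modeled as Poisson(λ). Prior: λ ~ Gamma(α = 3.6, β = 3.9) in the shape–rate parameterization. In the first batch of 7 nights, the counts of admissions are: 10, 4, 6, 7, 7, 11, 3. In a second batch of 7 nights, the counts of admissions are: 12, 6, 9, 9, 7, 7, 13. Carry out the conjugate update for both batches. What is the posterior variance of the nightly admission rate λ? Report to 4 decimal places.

With a Gamma(shape α, rate β) prior, the Poisson likelihood is conjugate: the posterior is Gamma(α + ΣXᵢ, β + n).
Batch 1: sum of counts S = 48 over n = 7 nights.
After batch 1: Gamma(α+S, β+n) = Gamma(3.6+48, 3.9+7) = Gamma(51.6, 10.9).
Batch 2: sum of counts S = 63 over n = 7 nights.
After batch 2: Gamma(α+S, β+n) = Gamma(51.6+63, 10.9+7) = Gamma(114.6, 17.9).
Var = α/β² = 114.6/17.9² = 0.3577.

0.3577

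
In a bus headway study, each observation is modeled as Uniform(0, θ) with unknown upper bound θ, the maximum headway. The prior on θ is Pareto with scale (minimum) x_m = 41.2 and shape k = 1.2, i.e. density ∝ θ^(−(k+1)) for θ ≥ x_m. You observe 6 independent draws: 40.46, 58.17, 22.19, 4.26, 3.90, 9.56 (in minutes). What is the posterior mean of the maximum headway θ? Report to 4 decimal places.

A Pareto(scale x_m, shape k) prior on the upper bound θ of Uniform(0, θ) is conjugate: posterior is Pareto(max(x_m, max xᵢ), k + n).
Sample maximum = 58.17; prior scale x_m = 41.2 → posterior scale = max = 58.17.
Posterior shape = 1.2 + 6 = 7.2.
E[θ|data] = k·x_m/(k−1) = 7.2·58.17/6.2 = 67.5523.

67.5523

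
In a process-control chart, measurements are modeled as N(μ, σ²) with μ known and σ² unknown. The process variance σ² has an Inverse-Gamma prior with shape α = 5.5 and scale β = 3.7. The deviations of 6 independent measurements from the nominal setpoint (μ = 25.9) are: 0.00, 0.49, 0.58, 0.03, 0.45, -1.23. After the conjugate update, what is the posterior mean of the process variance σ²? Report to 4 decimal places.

With known mean μ and an Inverse-Gamma(α, β) prior on σ², the Normal likelihood is conjugate: posterior is Inv-Gamma(α + n/2, β + Σ(xᵢ−μ)²/2).
Σ(xᵢ−μ)² = (0.00)² + (0.49)² + (0.58)² + (0.03)² + (0.45)² + (-1.23)² = 2.2928.
Posterior: Inv-Gamma(5.5 + 6/2, 3.7 + 2.2928/2) = Inv-Gamma(8.50, 4.84640).
E[σ²|data] = β/(α−1) = 4.84640/7.50 = 0.6462.

0.6462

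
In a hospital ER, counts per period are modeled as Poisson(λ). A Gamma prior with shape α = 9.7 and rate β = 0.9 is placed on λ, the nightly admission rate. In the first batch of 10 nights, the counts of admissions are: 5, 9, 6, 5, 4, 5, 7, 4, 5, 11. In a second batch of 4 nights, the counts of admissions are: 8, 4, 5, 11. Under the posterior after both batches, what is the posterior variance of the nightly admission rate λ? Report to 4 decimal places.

With a Gamma(shape α, rate β) prior, the Poisson likelihood is conjugate: the posterior is Gamma(α + ΣXᵢ, β + n).
Batch 1: sum of counts S = 61 over n = 10 nights.
After batch 1: Gamma(α+S, β+n) = Gamma(9.7+61, 0.9+10) = Gamma(70.7, 10.9).
Batch 2: sum of counts S = 28 over n = 4 nights.
After batch 2: Gamma(α+S, β+n) = Gamma(70.7+28, 10.9+4) = Gamma(98.7, 14.9).
Var = α/β² = 98.7/14.9² = 0.4446.

0.4446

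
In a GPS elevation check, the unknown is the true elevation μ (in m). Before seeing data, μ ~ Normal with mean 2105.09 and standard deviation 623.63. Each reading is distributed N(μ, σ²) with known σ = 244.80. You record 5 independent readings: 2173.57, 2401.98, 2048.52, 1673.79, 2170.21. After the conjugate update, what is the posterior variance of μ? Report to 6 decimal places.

11627.089013

For Normal data with known variance σ², a Normal(μ₀, σ₀²) prior on μ is conjugate. Posterior precision = 1/σ₀² + n/σ²; posterior mean is the precision-weighted average of μ₀ and x̄.
σ₀² = 623.63² = 388914.3769, σ² = 244.80² = 59927.04; σ² + n·σ₀² = 59927.04 + 5·388914.3769 = 2004498.9245.
Posterior precision = 1/σ₀² + n/σ² = 1/388914.3769 + 5/59927.04 = (σ² + n·σ₀²)/(σ₀²σ²) = 2004498.9245/(388914.3769·59927.04); posterior variance σₙ² = σ₀²σ²/(σ² + n·σ₀²) = 388914.3769·59927.04/2004498.9245 = 11627.089013.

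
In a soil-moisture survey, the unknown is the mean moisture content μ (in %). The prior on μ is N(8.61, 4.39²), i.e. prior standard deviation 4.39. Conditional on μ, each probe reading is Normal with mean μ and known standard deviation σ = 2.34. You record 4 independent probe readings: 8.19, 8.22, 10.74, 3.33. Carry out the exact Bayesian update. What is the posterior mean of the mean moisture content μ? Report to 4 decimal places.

For Normal data with known variance σ², a Normal(μ₀, σ₀²) prior on μ is conjugate. Posterior precision = 1/σ₀² + n/σ²; posterior mean is the precision-weighted average of μ₀ and x̄.
Σxᵢ = 8.19 + 8.22 + 10.74 + 3.33 = 30.48, so n·x̄ = 30.48.
σ₀² = 4.39² = 19.2721, σ² = 2.34² = 5.4756; σ² + n·σ₀² = 5.4756 + 4·19.2721 = 82.564.
Posterior mean = (μ₀/σ₀² + n·x̄/σ²)/(1/σ₀² + n/σ²) = (σ²·μ₀ + σ₀²·n·x̄)/(σ² + n·σ₀²) = (5.4756·8.61 + 19.2721·30.48)/82.564 = 634.558524/82.564 = 7.6857.

7.6857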